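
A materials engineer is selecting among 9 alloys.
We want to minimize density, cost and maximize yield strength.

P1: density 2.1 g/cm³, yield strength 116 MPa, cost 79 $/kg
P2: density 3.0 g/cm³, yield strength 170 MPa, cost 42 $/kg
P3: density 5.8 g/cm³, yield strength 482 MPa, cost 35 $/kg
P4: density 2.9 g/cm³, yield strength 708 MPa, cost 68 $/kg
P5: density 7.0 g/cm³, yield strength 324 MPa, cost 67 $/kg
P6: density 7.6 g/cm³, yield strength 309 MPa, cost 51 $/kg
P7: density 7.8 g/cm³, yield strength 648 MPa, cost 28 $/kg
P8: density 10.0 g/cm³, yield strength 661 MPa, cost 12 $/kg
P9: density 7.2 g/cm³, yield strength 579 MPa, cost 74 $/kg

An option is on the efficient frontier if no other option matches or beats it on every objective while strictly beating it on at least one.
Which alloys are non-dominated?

P1, P2, P3, P4, P7, P8

P1: not dominated (best density).
P2: not dominated.
P3: not dominated.
P4: not dominated (best yield strength).
P5: dominated by P3 (density 5.8≤7.0, yield strength 482≥324, cost 35≤67).
P6: dominated by P3 (density 5.8≤7.6, yield strength 482≥309, cost 35≤51).
P7: not dominated.
P8: not dominated (best cost).
P9: dominated by P4 (density 2.9≤7.2, yield strength 708≥579, cost 68≤74).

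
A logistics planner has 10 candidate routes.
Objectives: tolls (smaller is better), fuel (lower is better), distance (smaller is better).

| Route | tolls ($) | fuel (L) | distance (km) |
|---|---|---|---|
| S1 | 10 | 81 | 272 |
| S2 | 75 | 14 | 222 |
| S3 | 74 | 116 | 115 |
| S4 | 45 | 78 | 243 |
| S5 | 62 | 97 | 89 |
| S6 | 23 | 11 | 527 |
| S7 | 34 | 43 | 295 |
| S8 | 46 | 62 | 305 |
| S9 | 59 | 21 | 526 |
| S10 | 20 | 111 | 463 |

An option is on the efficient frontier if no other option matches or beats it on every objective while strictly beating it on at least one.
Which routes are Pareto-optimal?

S1, S2, S4, S5, S6, S7, S9

S1: not dominated (best tolls).
S2: not dominated.
S3: dominated by S5 (tolls 62≤74, fuel 97≤116, distance 89≤115).
S4: not dominated.
S5: not dominated (best distance).
S6: not dominated (best fuel).
S7: not dominated.
S8: dominated by S7 (tolls 34≤46, fuel 43≤62, distance 295≤305).
S9: not dominated.
S10: dominated by S1 (tolls 10≤20, fuel 81≤111, distance 272≤463).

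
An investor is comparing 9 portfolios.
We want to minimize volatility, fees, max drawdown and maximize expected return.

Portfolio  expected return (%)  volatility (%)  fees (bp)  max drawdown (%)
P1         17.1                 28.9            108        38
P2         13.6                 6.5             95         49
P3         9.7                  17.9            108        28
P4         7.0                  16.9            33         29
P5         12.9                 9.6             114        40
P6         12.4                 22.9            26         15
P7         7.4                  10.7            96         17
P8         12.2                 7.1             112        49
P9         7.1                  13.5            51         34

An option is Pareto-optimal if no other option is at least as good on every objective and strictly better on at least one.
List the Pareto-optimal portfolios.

P1: not dominated (best expected return).
P2: not dominated (best volatility).
P3: not dominated.
P4: not dominated.
P5: not dominated.
P6: not dominated (best fees).
P7: not dominated.
P8: dominated by P2 (expected return 13.6≥12.2, volatility 6.5≤7.1, fees 95≤112, max drawdown 49≤49).
P9: not dominated.

P1, P2, P3, P4, P5, P6, P7, P9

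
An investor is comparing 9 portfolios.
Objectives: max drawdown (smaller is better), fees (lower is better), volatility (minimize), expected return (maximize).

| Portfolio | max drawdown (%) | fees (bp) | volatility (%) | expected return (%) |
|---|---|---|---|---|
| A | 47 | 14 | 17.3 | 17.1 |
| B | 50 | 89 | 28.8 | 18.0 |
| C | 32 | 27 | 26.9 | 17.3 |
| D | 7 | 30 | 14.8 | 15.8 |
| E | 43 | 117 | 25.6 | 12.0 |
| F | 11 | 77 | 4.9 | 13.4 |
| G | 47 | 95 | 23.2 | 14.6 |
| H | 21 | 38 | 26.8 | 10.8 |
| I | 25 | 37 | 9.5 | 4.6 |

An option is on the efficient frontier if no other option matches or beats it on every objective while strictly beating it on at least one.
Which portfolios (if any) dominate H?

D

D: max drawdown 7≤21, fees 30≤38, volatility 14.8≤26.8, expected return 15.8≥10.8 — dominates H.
Others (A, B, C, E, F, G, I) are each worse than H on at least one objective.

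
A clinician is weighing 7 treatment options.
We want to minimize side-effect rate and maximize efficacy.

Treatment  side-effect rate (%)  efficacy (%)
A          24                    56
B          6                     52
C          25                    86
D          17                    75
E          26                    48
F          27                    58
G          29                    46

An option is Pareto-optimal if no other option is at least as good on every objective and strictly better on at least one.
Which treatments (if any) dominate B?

none

A: worse on side-effect rate (24 vs 6).
C: worse on side-effect rate (25 vs 6).
D: worse on side-effect rate (17 vs 6).
E: worse on side-effect rate (26 vs 6).
F: worse on side-effect rate (27 vs 6).
G: worse on side-effect rate (29 vs 6).
No option dominates B.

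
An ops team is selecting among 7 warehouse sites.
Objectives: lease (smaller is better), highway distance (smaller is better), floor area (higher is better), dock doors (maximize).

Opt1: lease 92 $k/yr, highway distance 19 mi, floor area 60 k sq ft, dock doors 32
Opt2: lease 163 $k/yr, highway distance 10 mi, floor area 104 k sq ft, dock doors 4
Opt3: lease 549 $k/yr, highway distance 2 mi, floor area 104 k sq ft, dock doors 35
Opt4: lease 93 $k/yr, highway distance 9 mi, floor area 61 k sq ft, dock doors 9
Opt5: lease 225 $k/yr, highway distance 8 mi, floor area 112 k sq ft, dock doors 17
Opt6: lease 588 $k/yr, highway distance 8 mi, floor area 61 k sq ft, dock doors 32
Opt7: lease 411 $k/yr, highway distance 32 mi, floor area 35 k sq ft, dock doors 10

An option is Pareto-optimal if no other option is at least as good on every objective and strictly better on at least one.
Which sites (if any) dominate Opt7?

Opt1, Opt5

Opt1: lease 92≤411, highway distance 19≤32, floor area 60≥35, dock doors 32≥10 — dominates Opt7.
Opt5: lease 225≤411, highway distance 8≤32, floor area 112≥35, dock doors 17≥10 — dominates Opt7.
Others (Opt2, Opt3, Opt4, Opt6) are each worse than Opt7 on at least one objective.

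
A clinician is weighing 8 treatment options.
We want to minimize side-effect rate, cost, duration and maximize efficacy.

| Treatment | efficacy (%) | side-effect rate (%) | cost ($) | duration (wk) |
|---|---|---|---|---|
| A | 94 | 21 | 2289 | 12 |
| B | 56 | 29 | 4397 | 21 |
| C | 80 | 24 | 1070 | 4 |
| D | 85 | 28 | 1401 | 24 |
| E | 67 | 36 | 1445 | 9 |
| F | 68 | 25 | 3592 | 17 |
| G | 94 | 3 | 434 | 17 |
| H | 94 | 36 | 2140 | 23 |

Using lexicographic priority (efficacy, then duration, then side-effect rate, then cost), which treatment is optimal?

A

First maximize efficacy: best is 94, kept {A, G, H}.
Then minimize duration: best is 12, kept {A}.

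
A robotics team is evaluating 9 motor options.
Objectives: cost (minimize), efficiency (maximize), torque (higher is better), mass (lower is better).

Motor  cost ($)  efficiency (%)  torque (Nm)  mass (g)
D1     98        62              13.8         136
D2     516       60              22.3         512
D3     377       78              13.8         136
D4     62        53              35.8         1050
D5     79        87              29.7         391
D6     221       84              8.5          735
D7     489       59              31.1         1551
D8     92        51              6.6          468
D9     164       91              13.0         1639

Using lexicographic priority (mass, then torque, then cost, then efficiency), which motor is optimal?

D1

First minimize mass: best is 136, kept {D1, D3}.
Then maximize torque: best is 13.8, kept {D1, D3}.
Then minimize cost: best is 98, kept {D1}.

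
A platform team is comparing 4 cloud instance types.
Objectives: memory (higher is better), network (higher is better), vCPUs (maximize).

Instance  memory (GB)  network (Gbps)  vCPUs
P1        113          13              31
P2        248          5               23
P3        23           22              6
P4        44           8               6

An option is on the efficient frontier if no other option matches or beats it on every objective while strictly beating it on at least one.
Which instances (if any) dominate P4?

P1: memory 113≥44, network 13≥8, vCPUs 31≥6 — dominates P4.
Others (P2, P3) are each worse than P4 on at least one objective.

P1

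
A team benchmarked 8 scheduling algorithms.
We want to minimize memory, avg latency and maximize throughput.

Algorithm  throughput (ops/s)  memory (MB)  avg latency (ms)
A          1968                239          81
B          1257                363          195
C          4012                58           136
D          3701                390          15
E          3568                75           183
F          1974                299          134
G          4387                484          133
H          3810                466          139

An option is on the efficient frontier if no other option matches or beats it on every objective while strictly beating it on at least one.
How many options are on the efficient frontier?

5

A: not dominated.
B: dominated by A (throughput 1968≥1257, memory 239≤363, avg latency 81≤195).
C: not dominated (best memory).
D: not dominated (best avg latency).
E: dominated by C (throughput 4012≥3568, memory 58≤75, avg latency 136≤183).
F: not dominated.
G: not dominated (best throughput).
H: dominated by C (throughput 4012≥3810, memory 58≤466, avg latency 136≤139).
Pareto-optimal: A, C, D, F, G → 5.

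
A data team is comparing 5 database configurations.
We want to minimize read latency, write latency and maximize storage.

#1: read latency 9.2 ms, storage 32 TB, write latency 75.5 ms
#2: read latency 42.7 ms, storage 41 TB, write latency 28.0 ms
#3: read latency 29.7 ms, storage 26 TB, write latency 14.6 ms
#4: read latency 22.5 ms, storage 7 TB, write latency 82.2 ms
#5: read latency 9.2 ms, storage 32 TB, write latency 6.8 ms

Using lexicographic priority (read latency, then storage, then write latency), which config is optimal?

#5

First minimize read latency: best is 9.2, kept {#1, #5}.
Then maximize storage: best is 32, kept {#1, #5}.
Then minimize write latency: best is 6.8, kept {#5}.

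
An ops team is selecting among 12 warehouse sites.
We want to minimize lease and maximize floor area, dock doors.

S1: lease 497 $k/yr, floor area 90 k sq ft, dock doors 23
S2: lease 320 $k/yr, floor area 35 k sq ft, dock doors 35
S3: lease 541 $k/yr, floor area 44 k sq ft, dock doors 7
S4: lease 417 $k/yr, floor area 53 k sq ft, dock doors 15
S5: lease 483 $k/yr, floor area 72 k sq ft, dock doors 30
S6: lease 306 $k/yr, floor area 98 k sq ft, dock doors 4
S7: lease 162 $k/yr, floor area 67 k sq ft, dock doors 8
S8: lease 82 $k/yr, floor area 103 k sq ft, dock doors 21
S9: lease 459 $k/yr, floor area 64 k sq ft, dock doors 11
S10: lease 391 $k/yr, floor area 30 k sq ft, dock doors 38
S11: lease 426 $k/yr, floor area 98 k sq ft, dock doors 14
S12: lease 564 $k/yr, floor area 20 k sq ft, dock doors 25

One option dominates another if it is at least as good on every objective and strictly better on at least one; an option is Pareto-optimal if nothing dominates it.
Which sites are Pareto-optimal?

S1, S2, S5, S8, S10

S1: not dominated.
S2: not dominated.
S3: dominated by S1 (lease 497≤541, floor area 90≥44, dock doors 23≥7).
S4: dominated by S8 (lease 82≤417, floor area 103≥53, dock doors 21≥15).
S5: not dominated.
S6: dominated by S8 (lease 82≤306, floor area 103≥98, dock doors 21≥4).
S7: dominated by S8 (lease 82≤162, floor area 103≥67, dock doors 21≥8).
S8: not dominated (best lease).
S9: dominated by S8 (lease 82≤459, floor area 103≥64, dock doors 21≥11).
S10: not dominated (best dock doors).
S11: dominated by S8 (lease 82≤426, floor area 103≥98, dock doors 21≥14).
S12: dominated by S2 (lease 320≤564, floor area 35≥20, dock doors 35≥25).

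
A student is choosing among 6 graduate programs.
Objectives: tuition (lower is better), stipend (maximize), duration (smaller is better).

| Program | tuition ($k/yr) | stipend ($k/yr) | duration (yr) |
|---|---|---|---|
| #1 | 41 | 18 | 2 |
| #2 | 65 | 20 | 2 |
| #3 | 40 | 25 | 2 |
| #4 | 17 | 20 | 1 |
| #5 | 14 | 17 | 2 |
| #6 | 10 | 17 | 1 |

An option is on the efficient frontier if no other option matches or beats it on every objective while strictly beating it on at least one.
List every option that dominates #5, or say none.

#6

#6: tuition 10≤14, stipend 17≥17, duration 1≤2 — dominates #5.
Others (#1, #2, #3, #4) are each worse than #5 on at least one objective.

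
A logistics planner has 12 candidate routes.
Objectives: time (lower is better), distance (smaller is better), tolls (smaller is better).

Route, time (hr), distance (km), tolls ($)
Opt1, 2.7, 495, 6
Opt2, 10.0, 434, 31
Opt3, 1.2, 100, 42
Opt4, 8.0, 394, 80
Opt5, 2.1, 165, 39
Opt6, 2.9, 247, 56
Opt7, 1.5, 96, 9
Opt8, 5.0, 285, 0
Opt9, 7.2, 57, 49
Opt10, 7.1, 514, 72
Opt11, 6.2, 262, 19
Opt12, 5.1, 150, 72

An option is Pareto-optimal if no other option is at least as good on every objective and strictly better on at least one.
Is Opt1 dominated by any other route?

Opt2: worse on time (10.0 vs 2.7).
Opt3: worse on tolls (42 vs 6).
Opt4: worse on time (8.0 vs 2.7).
Opt5: worse on tolls (39 vs 6).
Opt6: worse on time (2.9 vs 2.7).
Opt7: worse on tolls (9 vs 6).
Opt8: worse on time (5.0 vs 2.7).
Opt9: worse on time (7.2 vs 2.7).
Opt10: worse on time (7.1 vs 2.7).
Opt11: worse on time (6.2 vs 2.7).
Opt12: worse on time (5.1 vs 2.7).
No option is at least as good as Opt1 on every objective and strictly better on one.

No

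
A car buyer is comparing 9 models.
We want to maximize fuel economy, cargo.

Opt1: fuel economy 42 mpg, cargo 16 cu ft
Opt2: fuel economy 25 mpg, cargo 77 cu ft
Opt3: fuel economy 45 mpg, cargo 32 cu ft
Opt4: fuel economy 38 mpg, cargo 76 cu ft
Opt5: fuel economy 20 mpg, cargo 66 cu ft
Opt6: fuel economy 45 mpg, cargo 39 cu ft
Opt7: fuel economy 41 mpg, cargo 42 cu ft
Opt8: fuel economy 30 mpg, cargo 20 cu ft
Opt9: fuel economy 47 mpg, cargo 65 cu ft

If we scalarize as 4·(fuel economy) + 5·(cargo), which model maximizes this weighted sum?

Opt1: 4·42 + 5·16 = 248
Opt2: 4·25 + 5·77 = 485
Opt3: 4·45 + 5·32 = 340
Opt4: 4·38 + 5·76 = 532
Opt5: 4·20 + 5·66 = 410
Opt6: 4·45 + 5·39 = 375
Opt7: 4·41 + 5·42 = 374
Opt8: 4·30 + 5·20 = 220
Opt9: 4·47 + 5·65 = 513
Highest: Opt4 at 532.

Opt4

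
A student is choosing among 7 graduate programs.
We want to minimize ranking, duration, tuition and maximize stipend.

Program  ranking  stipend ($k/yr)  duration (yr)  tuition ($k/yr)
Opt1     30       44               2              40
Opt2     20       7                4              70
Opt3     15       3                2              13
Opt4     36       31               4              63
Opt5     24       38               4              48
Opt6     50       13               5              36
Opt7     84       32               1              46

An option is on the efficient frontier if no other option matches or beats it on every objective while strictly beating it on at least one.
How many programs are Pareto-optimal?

Opt1: not dominated (best stipend).
Opt2: not dominated.
Opt3: not dominated (best ranking).
Opt4: dominated by Opt1 (ranking 30≤36, stipend 44≥31, duration 2≤4, tuition 40≤63).
Opt5: not dominated.
Opt6: not dominated.
Opt7: not dominated (best duration).
Pareto-optimal: Opt1, Opt2, Opt3, Opt5, Opt6, Opt7 → 6.

6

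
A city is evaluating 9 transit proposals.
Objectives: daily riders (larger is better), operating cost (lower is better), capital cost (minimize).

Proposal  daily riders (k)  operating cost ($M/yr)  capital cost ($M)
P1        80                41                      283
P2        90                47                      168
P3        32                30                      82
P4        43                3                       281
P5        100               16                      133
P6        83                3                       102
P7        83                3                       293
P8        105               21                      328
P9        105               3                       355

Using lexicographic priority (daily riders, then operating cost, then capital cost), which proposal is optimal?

First maximize daily riders: best is 105, kept {P8, P9}.
Then minimize operating cost: best is 3, kept {P9}.

P9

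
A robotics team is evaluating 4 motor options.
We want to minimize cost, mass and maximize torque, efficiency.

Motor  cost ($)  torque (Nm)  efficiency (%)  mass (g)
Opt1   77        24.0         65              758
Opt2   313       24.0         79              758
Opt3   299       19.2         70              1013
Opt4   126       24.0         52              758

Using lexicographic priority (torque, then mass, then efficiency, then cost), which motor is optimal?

First maximize torque: best is 24.0, kept {Opt1, Opt2, Opt4}.
Then minimize mass: best is 758, kept {Opt1, Opt2, Opt4}.
Then maximize efficiency: best is 79, kept {Opt2}.

Opt2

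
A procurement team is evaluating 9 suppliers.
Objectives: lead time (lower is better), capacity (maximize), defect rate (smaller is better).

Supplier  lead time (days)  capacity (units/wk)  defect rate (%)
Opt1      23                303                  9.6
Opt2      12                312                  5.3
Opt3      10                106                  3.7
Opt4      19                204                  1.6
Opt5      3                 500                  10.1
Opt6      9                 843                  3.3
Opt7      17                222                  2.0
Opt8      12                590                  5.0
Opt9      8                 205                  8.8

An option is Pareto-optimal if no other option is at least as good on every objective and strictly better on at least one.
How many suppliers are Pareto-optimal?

Opt1: dominated by Opt2 (lead time 12≤23, capacity 312≥303, defect rate 5.3≤9.6).
Opt2: dominated by Opt6 (lead time 9≤12, capacity 843≥312, defect rate 3.3≤5.3).
Opt3: dominated by Opt6 (lead time 9≤10, capacity 843≥106, defect rate 3.3≤3.7).
Opt4: not dominated (best defect rate).
Opt5: not dominated (best lead time).
Opt6: not dominated (best capacity).
Opt7: not dominated.
Opt8: dominated by Opt6 (lead time 9≤12, capacity 843≥590, defect rate 3.3≤5.0).
Opt9: not dominated.
Pareto-optimal: Opt4, Opt5, Opt6, Opt7, Opt9 → 5.

5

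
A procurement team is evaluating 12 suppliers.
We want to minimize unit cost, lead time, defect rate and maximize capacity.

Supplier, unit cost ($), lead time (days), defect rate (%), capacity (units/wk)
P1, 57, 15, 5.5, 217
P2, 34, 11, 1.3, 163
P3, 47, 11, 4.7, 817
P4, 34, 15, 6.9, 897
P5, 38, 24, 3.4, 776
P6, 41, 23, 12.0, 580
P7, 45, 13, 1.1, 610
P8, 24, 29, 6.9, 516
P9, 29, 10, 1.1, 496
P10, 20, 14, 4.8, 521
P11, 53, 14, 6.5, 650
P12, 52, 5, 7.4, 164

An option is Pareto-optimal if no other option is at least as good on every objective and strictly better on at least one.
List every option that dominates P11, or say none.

P3

P3: unit cost 47≤53, lead time 11≤14, defect rate 4.7≤6.5, capacity 817≥650 — dominates P11.
Others (P1, P2, P4, P5, P6, P7, P8, P9, P10, P12) are each worse than P11 on at least one objective.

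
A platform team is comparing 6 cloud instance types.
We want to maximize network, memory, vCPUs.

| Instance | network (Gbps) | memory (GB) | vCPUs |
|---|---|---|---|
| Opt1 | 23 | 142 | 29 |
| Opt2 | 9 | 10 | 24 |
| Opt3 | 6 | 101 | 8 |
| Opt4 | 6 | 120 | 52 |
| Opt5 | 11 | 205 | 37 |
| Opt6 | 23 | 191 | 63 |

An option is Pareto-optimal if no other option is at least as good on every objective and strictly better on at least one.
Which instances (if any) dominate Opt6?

none

Opt1: worse on memory (142 vs 191).
Opt2: worse on network (9 vs 23).
Opt3: worse on network (6 vs 23).
Opt4: worse on network (6 vs 23).
Opt5: worse on network (11 vs 23).
No option dominates Opt6.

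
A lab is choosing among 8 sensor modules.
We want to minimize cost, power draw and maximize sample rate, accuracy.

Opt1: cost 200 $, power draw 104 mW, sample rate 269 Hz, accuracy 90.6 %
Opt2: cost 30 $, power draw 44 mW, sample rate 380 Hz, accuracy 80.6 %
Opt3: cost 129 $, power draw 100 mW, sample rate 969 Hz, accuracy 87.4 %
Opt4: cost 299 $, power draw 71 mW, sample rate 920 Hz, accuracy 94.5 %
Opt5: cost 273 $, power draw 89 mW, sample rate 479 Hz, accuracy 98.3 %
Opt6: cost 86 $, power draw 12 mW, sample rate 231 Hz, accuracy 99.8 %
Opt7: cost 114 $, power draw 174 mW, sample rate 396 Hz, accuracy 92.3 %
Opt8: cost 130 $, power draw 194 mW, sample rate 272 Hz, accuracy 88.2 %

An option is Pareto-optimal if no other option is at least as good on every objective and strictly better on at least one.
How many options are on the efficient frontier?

7

Opt1: not dominated.
Opt2: not dominated (best cost).
Opt3: not dominated (best sample rate).
Opt4: not dominated.
Opt5: not dominated.
Opt6: not dominated (best power draw).
Opt7: not dominated.
Opt8: dominated by Opt7 (cost 114≤130, power draw 174≤194, sample rate 396≥272, accuracy 92.3≥88.2).
Pareto-optimal: Opt1, Opt2, Opt3, Opt4, Opt5, Opt6, Opt7 → 7.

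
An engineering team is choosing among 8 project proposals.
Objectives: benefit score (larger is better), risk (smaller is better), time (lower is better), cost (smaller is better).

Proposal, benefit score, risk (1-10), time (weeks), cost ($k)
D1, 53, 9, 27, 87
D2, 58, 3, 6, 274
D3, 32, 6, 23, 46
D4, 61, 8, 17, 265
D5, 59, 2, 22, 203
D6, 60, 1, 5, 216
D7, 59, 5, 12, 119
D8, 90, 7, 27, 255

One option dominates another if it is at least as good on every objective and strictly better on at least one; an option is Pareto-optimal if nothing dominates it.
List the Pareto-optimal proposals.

D1: not dominated.
D2: dominated by D6 (benefit score 60≥58, risk 1≤3, time 5≤6, cost 216≤274).
D3: not dominated (best cost).
D4: not dominated.
D5: not dominated.
D6: not dominated (best risk).
D7: not dominated.
D8: not dominated (best benefit score).

D1, D3, D4, D5, D6, D7, D8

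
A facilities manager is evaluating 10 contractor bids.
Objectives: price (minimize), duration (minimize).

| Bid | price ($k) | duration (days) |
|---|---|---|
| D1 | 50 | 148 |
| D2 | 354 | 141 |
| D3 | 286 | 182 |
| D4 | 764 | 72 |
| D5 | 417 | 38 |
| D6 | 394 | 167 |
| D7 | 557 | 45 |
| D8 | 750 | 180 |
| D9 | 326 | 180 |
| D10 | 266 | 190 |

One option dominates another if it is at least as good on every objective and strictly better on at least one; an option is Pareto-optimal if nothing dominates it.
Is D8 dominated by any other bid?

D1 vs D8: price 50≤750, duration 148≤180 — D1 is at least as good on every objective and strictly better on at least one, so D1 dominates D8.

Yes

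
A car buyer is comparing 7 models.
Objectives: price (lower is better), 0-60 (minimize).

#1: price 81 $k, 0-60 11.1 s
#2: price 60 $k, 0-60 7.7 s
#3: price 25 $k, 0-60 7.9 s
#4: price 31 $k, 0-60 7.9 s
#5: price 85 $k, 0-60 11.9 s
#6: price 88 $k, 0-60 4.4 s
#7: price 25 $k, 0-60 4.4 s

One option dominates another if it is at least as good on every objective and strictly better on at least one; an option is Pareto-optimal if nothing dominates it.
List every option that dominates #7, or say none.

#1: worse on price (81 vs 25).
#2: worse on price (60 vs 25).
#3: worse on 0-60 (7.9 vs 4.4).
#4: worse on price (31 vs 25).
#5: worse on price (85 vs 25).
#6: worse on price (88 vs 25).
No option dominates #7.

none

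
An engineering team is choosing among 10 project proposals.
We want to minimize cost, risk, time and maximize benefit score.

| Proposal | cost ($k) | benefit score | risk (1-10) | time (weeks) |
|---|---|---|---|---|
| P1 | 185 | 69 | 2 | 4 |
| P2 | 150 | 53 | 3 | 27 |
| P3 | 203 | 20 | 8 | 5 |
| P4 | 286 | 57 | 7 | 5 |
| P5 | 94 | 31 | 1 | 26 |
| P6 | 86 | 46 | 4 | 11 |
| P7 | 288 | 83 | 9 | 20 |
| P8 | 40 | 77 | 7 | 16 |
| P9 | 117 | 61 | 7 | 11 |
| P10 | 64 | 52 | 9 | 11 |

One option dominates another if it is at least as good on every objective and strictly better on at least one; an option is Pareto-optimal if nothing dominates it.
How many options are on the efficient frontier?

8

P1: not dominated (best time).
P2: not dominated.
P3: dominated by P1 (cost 185≤203, benefit score 69≥20, risk 2≤8, time 4≤5).
P4: dominated by P1 (cost 185≤286, benefit score 69≥57, risk 2≤7, time 4≤5).
P5: not dominated (best risk).
P6: not dominated.
P7: not dominated (best benefit score).
P8: not dominated (best cost).
P9: not dominated.
P10: not dominated.
Pareto-optimal: P1, P2, P5, P6, P7, P8, P9, P10 → 8.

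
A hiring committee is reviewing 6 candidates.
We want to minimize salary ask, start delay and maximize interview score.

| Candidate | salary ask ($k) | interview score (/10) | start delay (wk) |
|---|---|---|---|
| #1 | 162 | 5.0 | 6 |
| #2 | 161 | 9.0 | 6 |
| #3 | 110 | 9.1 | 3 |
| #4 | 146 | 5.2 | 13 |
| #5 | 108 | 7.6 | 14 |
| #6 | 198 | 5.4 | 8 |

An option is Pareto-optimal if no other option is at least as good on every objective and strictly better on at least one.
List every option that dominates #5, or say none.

#1: worse on salary ask (162 vs 108).
#2: worse on salary ask (161 vs 108).
#3: worse on salary ask (110 vs 108).
#4: worse on salary ask (146 vs 108).
#6: worse on salary ask (198 vs 108).
No option dominates #5.

none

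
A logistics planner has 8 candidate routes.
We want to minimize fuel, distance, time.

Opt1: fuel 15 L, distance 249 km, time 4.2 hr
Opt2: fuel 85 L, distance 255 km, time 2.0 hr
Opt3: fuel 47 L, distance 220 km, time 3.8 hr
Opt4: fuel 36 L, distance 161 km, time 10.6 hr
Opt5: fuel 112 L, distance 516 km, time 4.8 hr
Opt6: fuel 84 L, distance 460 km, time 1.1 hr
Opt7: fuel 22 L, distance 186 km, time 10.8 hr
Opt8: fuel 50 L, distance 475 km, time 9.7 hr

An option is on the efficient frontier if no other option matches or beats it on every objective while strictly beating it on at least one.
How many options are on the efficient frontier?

Opt1: not dominated (best fuel).
Opt2: not dominated.
Opt3: not dominated.
Opt4: not dominated (best distance).
Opt5: dominated by Opt1 (fuel 15≤112, distance 249≤516, time 4.2≤4.8).
Opt6: not dominated (best time).
Opt7: not dominated.
Opt8: dominated by Opt1 (fuel 15≤50, distance 249≤475, time 4.2≤9.7).
Pareto-optimal: Opt1, Opt2, Opt3, Opt4, Opt6, Opt7 → 6.

6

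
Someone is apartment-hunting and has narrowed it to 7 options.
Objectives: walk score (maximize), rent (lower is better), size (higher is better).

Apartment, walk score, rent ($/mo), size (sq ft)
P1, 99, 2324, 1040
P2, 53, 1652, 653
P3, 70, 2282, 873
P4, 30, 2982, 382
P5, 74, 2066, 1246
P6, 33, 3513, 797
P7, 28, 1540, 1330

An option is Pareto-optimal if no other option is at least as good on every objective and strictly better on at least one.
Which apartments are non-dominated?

P1, P2, P5, P7

P1: not dominated (best walk score).
P2: not dominated.
P3: dominated by P5 (walk score 74≥70, rent 2066≤2282, size 1246≥873).
P4: dominated by P1 (walk score 99≥30, rent 2324≤2982, size 1040≥382).
P5: not dominated.
P6: dominated by P1 (walk score 99≥33, rent 2324≤3513, size 1040≥797).
P7: not dominated (best rent).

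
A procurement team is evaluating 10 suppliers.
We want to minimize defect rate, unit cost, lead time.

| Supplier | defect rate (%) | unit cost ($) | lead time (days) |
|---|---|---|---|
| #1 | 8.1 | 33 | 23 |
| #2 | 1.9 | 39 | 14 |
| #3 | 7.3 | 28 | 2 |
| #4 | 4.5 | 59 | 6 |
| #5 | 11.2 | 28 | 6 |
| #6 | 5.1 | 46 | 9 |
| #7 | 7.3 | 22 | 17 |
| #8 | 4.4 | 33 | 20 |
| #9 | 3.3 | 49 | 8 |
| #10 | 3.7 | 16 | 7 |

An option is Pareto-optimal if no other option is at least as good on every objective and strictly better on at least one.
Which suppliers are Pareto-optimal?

#2, #3, #4, #9, #10

#1: dominated by #3 (defect rate 7.3≤8.1, unit cost 28≤33, lead time 2≤23).
#2: not dominated (best defect rate).
#3: not dominated (best lead time).
#4: not dominated.
#5: dominated by #3 (defect rate 7.3≤11.2, unit cost 28≤28, lead time 2≤6).
#6: dominated by #10 (defect rate 3.7≤5.1, unit cost 16≤46, lead time 7≤9).
#7: dominated by #10 (defect rate 3.7≤7.3, unit cost 16≤22, lead time 7≤17).
#8: dominated by #10 (defect rate 3.7≤4.4, unit cost 16≤33, lead time 7≤20).
#9: not dominated.
#10: not dominated (best unit cost).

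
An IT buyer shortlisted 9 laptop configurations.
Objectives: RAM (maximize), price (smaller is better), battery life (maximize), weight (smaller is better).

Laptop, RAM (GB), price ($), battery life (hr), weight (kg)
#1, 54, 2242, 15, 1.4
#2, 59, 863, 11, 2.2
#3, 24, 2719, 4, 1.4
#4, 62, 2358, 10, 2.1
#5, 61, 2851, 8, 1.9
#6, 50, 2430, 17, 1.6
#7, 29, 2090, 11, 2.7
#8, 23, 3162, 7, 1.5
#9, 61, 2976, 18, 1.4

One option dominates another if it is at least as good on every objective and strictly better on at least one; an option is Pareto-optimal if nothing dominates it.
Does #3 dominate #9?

#3 vs #9: #3 is worse on RAM (24 vs 61), so it does not dominate #9.

No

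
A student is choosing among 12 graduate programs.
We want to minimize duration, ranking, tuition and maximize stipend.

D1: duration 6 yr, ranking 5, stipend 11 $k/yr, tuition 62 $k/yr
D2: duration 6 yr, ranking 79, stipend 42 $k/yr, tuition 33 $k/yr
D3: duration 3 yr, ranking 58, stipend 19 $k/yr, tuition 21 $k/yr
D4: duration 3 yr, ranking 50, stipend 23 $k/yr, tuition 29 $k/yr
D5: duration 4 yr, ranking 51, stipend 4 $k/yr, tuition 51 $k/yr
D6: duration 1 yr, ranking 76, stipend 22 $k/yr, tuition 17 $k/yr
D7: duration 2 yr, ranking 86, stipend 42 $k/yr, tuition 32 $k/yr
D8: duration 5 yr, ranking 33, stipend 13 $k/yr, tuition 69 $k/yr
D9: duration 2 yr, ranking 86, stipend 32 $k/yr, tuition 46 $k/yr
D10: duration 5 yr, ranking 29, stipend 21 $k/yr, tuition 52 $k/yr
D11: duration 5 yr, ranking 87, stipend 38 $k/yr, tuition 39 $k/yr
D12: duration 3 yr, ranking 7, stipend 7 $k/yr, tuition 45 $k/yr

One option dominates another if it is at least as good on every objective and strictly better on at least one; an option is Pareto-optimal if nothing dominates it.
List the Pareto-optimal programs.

D1, D2, D3, D4, D6, D7, D10, D12

D1: not dominated (best ranking).
D2: not dominated.
D3: not dominated.
D4: not dominated.
D5: dominated by D4 (duration 3≤4, ranking 50≤51, stipend 23≥4, tuition 29≤51).
D6: not dominated (best duration).
D7: not dominated.
D8: dominated by D10 (duration 5≤5, ranking 29≤33, stipend 21≥13, tuition 52≤69).
D9: dominated by D7 (duration 2≤2, ranking 86≤86, stipend 42≥32, tuition 32≤46).
D10: not dominated.
D11: dominated by D7 (duration 2≤5, ranking 86≤87, stipend 42≥38, tuition 32≤39).
D12: not dominated.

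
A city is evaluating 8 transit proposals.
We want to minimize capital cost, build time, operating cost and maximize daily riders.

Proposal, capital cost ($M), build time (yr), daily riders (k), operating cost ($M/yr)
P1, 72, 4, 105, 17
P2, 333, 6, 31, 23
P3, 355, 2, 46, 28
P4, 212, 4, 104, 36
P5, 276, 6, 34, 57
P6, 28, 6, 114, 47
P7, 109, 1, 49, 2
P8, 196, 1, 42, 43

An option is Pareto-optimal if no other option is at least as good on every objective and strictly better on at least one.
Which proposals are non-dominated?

P1: not dominated.
P2: dominated by P1 (capital cost 72≤333, build time 4≤6, daily riders 105≥31, operating cost 17≤23).
P3: dominated by P7 (capital cost 109≤355, build time 1≤2, daily riders 49≥46, operating cost 2≤28).
P4: dominated by P1 (capital cost 72≤212, build time 4≤4, daily riders 105≥104, operating cost 17≤36).
P5: dominated by P1 (capital cost 72≤276, build time 4≤6, daily riders 105≥34, operating cost 17≤57).
P6: not dominated (best capital cost).
P7: not dominated (best operating cost).
P8: dominated by P7 (capital cost 109≤196, build time 1≤1, daily riders 49≥42, operating cost 2≤43).

P1, P6, P7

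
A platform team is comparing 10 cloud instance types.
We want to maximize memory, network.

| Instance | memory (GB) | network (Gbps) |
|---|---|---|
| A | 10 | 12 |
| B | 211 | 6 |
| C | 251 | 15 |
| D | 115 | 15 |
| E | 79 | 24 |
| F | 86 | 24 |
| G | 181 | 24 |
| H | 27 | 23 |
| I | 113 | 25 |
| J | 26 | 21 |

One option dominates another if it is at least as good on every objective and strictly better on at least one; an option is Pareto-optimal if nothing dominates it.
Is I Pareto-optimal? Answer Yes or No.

A: worse on memory (10 vs 113).
B: worse on network (6 vs 25).
C: worse on network (15 vs 25).
D: worse on network (15 vs 25).
E: worse on memory (79 vs 113).
F: worse on memory (86 vs 113).
G: worse on network (24 vs 25).
H: worse on memory (27 vs 113).
J: worse on memory (26 vs 113).
No option is at least as good as I on every objective and strictly better on one.

Yes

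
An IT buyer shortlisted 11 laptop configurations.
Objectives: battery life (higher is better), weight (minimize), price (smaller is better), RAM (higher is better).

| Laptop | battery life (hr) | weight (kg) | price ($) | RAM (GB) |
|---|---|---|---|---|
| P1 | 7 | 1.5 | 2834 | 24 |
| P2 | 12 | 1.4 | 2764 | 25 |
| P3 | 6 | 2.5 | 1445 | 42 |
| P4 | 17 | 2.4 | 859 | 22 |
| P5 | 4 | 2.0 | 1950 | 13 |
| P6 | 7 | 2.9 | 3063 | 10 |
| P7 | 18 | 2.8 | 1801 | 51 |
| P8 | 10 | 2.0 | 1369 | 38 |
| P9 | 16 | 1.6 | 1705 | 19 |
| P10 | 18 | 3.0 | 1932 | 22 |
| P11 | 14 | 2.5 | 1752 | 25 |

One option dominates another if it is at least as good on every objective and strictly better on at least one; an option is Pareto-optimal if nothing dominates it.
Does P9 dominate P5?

P9 vs P5: battery life 16≥4, weight 1.6≤2.0, price 1705≤1950, RAM 19≥13 — P9 is at least as good on every objective with at least one strict improvement.

Yes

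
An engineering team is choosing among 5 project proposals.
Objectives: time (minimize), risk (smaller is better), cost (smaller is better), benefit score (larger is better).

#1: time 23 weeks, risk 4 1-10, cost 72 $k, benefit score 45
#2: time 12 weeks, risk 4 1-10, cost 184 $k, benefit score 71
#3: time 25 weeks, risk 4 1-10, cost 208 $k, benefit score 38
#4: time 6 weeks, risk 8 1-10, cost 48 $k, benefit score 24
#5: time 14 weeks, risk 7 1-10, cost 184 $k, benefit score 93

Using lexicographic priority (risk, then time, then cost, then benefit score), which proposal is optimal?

#2

First minimize risk: best is 4, kept {#1, #2, #3}.
Then minimize time: best is 12, kept {#2}.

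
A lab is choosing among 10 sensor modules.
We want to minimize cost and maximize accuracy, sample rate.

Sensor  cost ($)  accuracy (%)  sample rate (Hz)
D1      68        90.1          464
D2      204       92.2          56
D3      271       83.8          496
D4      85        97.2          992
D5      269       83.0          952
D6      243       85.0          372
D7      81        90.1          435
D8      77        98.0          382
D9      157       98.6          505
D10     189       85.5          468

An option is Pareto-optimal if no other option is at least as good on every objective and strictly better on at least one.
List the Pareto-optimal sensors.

D1, D4, D8, D9

D1: not dominated (best cost).
D2: dominated by D4 (cost 85≤204, accuracy 97.2≥92.2, sample rate 992≥56).
D3: dominated by D4 (cost 85≤271, accuracy 97.2≥83.8, sample rate 992≥496).
D4: not dominated (best sample rate).
D5: dominated by D4 (cost 85≤269, accuracy 97.2≥83.0, sample rate 992≥952).
D6: dominated by D1 (cost 68≤243, accuracy 90.1≥85.0, sample rate 464≥372).
D7: dominated by D1 (cost 68≤81, accuracy 90.1≥90.1, sample rate 464≥435).
D8: not dominated.
D9: not dominated (best accuracy).
D10: dominated by D4 (cost 85≤189, accuracy 97.2≥85.5, sample rate 992≥468).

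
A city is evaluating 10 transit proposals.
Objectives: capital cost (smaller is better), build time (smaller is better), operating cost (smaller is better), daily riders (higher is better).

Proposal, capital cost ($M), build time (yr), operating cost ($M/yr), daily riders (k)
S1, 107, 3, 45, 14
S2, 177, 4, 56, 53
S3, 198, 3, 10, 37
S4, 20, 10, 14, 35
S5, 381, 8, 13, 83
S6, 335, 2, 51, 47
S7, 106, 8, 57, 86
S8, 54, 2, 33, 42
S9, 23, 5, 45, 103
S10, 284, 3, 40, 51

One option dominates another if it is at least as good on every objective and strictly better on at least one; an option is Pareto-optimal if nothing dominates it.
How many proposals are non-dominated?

8

S1: dominated by S8 (capital cost 54≤107, build time 2≤3, operating cost 33≤45, daily riders 42≥14).
S2: not dominated.
S3: not dominated (best operating cost).
S4: not dominated (best capital cost).
S5: not dominated.
S6: not dominated.
S7: dominated by S9 (capital cost 23≤106, build time 5≤8, operating cost 45≤57, daily riders 103≥86).
S8: not dominated.
S9: not dominated (best daily riders).
S10: not dominated.
Pareto-optimal: S2, S3, S4, S5, S6, S8, S9, S10 → 8.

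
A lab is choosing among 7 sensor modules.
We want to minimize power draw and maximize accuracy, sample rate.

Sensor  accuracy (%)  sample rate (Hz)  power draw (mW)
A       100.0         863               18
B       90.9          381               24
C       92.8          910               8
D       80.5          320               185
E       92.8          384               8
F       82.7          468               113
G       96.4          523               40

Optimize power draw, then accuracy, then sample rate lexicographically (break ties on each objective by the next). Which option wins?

First minimize power draw: best is 8, kept {C, E}.
Then maximize accuracy: best is 92.8, kept {C, E}.
Then maximize sample rate: best is 910, kept {C}.

C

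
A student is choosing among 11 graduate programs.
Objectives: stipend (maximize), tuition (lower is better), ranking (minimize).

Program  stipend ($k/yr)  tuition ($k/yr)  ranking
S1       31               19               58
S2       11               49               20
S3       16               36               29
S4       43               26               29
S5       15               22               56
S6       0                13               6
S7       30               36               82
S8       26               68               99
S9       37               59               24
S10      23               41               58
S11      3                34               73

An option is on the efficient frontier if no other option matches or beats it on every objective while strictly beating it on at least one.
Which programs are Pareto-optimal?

S1, S2, S4, S5, S6, S9

S1: not dominated.
S2: not dominated.
S3: dominated by S4 (stipend 43≥16, tuition 26≤36, ranking 29≤29).
S4: not dominated (best stipend).
S5: not dominated.
S6: not dominated (best tuition).
S7: dominated by S1 (stipend 31≥30, tuition 19≤36, ranking 58≤82).
S8: dominated by S1 (stipend 31≥26, tuition 19≤68, ranking 58≤99).
S9: not dominated.
S10: dominated by S1 (stipend 31≥23, tuition 19≤41, ranking 58≤58).
S11: dominated by S1 (stipend 31≥3, tuition 19≤34, ranking 58≤73).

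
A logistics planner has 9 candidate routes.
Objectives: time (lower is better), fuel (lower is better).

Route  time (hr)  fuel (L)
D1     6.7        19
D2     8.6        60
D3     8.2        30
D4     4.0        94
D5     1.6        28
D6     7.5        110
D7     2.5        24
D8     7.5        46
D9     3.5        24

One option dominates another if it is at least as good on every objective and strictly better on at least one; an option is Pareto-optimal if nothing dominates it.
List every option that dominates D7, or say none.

D1: worse on time (6.7 vs 2.5).
D2: worse on time (8.6 vs 2.5).
D3: worse on time (8.2 vs 2.5).
D4: worse on time (4.0 vs 2.5).
D5: worse on fuel (28 vs 24).
D6: worse on time (7.5 vs 2.5).
D8: worse on time (7.5 vs 2.5).
D9: worse on time (3.5 vs 2.5).
No option dominates D7.

none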